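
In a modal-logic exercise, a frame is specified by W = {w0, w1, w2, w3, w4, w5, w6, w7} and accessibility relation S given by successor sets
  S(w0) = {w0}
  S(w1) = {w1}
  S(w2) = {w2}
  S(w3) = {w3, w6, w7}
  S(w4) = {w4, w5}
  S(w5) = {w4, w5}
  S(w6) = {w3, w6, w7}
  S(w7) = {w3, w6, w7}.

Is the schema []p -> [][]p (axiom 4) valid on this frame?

The schema 4 characterises exactly the transitive frames.
Transitive: yes — every two-step S-path is closed by a direct edge.

Yes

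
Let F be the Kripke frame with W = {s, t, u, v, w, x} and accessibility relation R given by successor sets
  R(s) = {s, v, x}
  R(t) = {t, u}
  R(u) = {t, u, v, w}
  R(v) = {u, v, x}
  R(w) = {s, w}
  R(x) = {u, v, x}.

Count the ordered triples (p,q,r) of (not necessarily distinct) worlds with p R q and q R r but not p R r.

12

Enumerating: (s,v,u), (s,x,u), (t,u,v), (t,u,w), (u,v,x), (u,w,s), (v,u,t), (v,u,w), (w,s,v), (w,s,x), (x,u,t), (x,u,w).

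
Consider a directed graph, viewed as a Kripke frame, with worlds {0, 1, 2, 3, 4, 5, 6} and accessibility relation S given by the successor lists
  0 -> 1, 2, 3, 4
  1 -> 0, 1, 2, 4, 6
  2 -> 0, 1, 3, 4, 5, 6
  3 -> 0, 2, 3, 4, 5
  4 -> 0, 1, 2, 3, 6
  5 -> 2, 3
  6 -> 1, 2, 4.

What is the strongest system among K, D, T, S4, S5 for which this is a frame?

D

Serial (axiom D): yes — every world has a successor (e.g. 0 S 1).
Reflexive (axiom T): no — 0 is not related to itself.
Transitive (axiom 4): no — 0 S 1 and 1 S 6, but not 0 S 6.
Euclidean (axiom 5): no — 0 S 1 and 0 S 3, but not 1 S 3.
So F validates K, D; T would additionally require S to be reflexive. The strongest is D.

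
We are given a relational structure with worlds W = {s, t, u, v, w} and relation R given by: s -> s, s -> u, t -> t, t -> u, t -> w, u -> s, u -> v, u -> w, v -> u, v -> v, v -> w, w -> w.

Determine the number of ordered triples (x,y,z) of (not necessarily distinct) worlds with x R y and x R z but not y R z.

Enumerating: (s,u,u), (t,u,t), (t,u,u), (t,w,t), (t,w,u), (u,s,v), (u,s,w), (u,v,s), (u,w,s), (u,w,v), (v,u,u), (v,w,u), (v,w,v).

13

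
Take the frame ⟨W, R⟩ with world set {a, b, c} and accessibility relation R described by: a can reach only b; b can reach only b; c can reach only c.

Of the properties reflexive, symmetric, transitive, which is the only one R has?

transitive

Reflexive: no — a is not related to itself.
Symmetric: no — a R b but not b R a.
Transitive: yes — every two-step R-path is closed by a direct edge.
Only transitive holds.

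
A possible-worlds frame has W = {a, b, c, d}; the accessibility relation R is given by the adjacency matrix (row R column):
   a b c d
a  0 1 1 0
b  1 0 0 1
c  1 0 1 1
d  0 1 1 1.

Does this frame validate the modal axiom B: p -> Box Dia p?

Yes

The schema B characterises exactly the symmetric frames.
Symmetric: yes — every pair in R has its reverse in R.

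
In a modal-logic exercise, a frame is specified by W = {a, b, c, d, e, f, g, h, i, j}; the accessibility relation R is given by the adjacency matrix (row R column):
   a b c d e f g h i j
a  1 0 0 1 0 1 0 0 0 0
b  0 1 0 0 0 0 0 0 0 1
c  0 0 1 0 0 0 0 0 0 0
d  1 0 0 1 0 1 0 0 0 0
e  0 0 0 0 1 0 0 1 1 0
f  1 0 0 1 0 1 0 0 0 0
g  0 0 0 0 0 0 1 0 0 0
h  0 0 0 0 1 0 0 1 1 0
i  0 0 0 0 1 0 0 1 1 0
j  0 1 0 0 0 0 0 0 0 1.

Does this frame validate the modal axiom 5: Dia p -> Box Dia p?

By correspondence theory, 5 is valid on a frame iff R is Euclidean.
Euclidean: yes — any two successors of a common world are R-related.

Yes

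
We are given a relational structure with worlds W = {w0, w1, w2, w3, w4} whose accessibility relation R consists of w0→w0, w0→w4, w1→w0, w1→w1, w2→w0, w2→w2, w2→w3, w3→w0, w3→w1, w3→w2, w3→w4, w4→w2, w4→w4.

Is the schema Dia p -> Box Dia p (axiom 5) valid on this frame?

The schema 5 characterises exactly the Euclidean frames.
Euclidean: no — w2 R w0 and w2 R w3, but not w0 R w3.

No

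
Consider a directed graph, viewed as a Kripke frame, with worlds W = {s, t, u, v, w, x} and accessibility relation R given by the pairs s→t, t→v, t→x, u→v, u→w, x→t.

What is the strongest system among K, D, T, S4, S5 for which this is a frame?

Serial (axiom D): no — v has no R-successor.
Reflexive (axiom T): no — s is not related to itself.
Transitive (axiom 4): no — s R t and t R v, but not s R v.
Euclidean (axiom 5): no — t R v and t R x, but not v R x.
So F validates K; D would additionally require R to be serial. The strongest is K.

K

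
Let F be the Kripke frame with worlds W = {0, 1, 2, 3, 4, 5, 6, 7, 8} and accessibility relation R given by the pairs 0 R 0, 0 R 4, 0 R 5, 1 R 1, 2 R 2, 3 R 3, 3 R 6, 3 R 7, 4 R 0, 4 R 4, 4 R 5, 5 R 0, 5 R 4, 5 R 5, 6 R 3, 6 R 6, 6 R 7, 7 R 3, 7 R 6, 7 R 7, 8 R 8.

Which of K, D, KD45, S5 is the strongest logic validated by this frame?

Serial (axiom D): yes — every world has a successor (e.g. 0 R 0).
Euclidean (axiom 5): yes — any two successors of a common world are R-related.
Transitive (axiom 4): yes — every two-step R-path is closed by a direct edge.
Reflexive (axiom T): yes — every world is R-related to itself.
So F validates K, D, KD45, S5. The strongest is S5.

S5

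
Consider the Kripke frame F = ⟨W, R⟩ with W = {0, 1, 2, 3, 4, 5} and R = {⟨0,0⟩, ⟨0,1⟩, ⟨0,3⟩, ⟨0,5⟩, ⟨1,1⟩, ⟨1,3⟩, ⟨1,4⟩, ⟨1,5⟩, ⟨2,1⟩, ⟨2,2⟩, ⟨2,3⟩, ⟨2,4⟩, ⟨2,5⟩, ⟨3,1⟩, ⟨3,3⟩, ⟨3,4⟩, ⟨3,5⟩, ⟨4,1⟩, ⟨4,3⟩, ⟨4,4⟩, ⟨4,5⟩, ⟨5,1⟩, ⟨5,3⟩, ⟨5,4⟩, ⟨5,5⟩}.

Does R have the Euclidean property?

No

Euclidean: no — 0 R 1 and 0 R 0, but not 1 R 0.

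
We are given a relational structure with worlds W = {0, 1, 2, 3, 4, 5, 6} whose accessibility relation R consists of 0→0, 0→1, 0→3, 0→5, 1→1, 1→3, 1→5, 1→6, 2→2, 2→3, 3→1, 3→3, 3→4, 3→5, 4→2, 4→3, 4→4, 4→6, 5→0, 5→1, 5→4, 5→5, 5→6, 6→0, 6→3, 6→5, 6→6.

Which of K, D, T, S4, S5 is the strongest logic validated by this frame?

T

Serial (axiom D): yes — every world has a successor (e.g. 0 R 0).
Reflexive (axiom T): yes — every world is R-related to itself.
Transitive (axiom 4): no — 0 R 1 and 1 R 6, but not 0 R 6.
Euclidean (axiom 5): no — 0 R 5 and 0 R 3, but not 5 R 3.
So F validates K, D, T; S4 would additionally require R to be transitive. The strongest is T.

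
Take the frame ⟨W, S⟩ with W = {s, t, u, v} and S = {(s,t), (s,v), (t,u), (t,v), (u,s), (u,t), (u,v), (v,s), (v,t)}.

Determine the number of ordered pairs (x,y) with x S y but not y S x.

Enumerating: (s,t), (u,s), (u,v).

3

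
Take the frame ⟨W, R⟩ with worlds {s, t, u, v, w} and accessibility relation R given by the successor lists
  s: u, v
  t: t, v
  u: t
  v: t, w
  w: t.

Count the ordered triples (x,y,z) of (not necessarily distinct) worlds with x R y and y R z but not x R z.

7

Enumerating: (s,u,t), (s,v,t), (s,v,w), (t,v,w), (u,t,v), (v,t,v), (w,t,v).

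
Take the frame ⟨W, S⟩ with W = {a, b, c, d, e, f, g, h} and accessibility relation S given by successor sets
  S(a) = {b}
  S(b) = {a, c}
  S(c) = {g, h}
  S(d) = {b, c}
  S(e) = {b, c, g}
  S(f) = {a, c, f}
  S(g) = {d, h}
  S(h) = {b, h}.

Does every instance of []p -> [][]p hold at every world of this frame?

No

Axiom 4 corresponds to the accessibility relation being transitive.
Transitive: no — a S b and b S c, but not a S c.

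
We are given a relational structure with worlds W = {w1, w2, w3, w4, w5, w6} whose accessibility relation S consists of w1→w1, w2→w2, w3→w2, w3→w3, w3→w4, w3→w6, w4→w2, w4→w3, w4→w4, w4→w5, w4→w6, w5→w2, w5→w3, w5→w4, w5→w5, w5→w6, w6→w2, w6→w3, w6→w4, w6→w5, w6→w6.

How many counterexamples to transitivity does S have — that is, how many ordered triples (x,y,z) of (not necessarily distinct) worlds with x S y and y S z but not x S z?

2

Enumerating: (w3,w4,w5), (w3,w6,w5).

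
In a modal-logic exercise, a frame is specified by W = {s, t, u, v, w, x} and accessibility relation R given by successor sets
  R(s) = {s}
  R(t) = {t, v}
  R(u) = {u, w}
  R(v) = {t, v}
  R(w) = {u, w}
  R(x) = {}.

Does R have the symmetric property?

Yes

Symmetric: yes — every pair in R has its reverse in R.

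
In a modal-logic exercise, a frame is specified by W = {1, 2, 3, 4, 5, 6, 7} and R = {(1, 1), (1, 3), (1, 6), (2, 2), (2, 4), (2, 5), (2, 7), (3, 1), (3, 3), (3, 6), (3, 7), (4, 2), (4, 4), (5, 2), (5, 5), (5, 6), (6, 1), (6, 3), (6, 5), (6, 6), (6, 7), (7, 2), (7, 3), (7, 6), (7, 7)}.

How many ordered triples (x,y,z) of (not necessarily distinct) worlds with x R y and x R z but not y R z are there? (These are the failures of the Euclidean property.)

Enumerating: (2,4,5), (2,4,7), (2,5,4), (2,5,7), (2,7,4), (2,7,5), (3,1,7), (3,7,1), (5,2,6), (5,6,2), (6,1,5), (6,1,7), … and 10 more.
Total: 22.

22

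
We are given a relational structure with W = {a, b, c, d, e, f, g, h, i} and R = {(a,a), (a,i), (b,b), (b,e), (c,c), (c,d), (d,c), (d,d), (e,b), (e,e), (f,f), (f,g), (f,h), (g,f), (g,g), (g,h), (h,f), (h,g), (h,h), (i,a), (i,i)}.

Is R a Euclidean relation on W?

Yes

Euclidean: yes — any two successors of a common world are R-related.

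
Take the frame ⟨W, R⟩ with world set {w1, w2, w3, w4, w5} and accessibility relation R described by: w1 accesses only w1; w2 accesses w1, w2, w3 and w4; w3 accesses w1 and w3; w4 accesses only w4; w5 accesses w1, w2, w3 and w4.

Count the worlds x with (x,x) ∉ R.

Enumerating: w5.

1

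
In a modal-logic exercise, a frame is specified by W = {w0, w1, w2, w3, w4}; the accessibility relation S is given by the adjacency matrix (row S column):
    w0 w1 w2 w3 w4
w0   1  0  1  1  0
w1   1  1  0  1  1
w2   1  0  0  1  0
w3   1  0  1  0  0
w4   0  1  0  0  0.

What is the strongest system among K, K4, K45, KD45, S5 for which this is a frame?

K

Transitive (axiom 4): no — w1 S w0 and w0 S w2, but not w1 S w2.
Euclidean (axiom 5): no — w1 S w0 and w1 S w4, but not w0 S w4.
Serial (axiom D): yes — every world has a successor (e.g. w0 S w0).
Reflexive (axiom T): no — w2 is not related to itself.
So F validates K; K4 would additionally require S to be transitive. The strongest is K.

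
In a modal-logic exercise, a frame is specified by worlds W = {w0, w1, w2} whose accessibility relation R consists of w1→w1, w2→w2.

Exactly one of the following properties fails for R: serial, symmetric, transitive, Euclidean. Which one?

Serial: no — w0 has no R-successor.
Symmetric: yes — every pair in R has its reverse in R.
Transitive: yes — every two-step R-path is closed by a direct edge.
Euclidean: yes — any two successors of a common world are R-related.
Only serial fails.

serial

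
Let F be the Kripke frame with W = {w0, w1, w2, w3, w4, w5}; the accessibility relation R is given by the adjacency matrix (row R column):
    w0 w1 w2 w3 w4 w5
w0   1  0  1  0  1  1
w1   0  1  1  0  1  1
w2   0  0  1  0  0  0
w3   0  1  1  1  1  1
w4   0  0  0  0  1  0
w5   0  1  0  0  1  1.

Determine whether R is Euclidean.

No

Euclidean: no — w0 R w2 and w0 R w4, but not w2 R w4.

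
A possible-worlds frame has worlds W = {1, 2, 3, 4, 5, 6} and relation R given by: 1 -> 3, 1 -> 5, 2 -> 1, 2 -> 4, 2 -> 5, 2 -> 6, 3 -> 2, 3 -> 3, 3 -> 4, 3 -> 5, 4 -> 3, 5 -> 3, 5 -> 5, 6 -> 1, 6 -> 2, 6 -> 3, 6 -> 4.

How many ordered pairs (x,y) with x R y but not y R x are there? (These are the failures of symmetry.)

9

Enumerating: (1,3), (1,5), (2,1), (2,4), (2,5), (3,2), (6,1), (6,3), (6,4).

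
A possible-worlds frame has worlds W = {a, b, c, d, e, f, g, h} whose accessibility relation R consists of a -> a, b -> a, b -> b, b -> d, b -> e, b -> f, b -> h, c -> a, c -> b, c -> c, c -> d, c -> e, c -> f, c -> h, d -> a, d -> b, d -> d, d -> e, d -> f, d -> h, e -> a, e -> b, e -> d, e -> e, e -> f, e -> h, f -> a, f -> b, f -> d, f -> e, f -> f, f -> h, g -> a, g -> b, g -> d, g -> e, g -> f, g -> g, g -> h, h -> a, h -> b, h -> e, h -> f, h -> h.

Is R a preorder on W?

No

Reflexive: yes — every world is R-related to itself.
Transitive: no — h R b and b R d, but not h R d.
So R is not a preorder.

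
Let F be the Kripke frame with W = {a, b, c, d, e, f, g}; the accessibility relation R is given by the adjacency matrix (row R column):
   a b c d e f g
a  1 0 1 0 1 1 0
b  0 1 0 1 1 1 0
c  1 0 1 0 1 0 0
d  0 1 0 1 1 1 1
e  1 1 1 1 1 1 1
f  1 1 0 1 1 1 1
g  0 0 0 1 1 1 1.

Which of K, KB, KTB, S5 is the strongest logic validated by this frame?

KTB

Symmetric (axiom B): yes — every pair in R has its reverse in R.
Reflexive (axiom T): yes — every world is R-related to itself.
Euclidean (axiom 5): no — a R c and a R f, but not c R f.
So F validates K, KB, KTB; S5 would additionally require R to be Euclidean. The strongest is KTB.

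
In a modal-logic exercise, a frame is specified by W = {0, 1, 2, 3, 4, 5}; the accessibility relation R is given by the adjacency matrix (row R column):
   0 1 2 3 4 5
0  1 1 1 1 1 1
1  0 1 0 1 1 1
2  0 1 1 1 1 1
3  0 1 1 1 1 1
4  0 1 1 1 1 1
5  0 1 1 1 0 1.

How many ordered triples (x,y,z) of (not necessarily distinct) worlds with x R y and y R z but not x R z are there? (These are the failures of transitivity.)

6

Enumerating: (1,3,2), (1,4,2), (1,5,2), (5,1,4), (5,2,4), (5,3,4).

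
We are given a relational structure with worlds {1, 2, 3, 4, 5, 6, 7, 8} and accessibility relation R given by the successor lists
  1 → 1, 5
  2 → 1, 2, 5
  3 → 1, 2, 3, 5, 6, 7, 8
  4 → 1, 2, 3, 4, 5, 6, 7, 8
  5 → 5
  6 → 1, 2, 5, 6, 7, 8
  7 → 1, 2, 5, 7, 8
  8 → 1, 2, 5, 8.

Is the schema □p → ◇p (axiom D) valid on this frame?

Yes

Axiom D corresponds to the accessibility relation being serial.
Serial: yes — every world has a successor (e.g. 1 R 1).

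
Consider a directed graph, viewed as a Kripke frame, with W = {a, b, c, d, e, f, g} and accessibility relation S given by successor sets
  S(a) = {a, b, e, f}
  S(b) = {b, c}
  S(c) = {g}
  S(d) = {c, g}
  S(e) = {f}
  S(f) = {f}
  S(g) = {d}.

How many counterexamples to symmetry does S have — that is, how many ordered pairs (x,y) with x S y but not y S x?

Enumerating: (a,b), (a,e), (a,f), (b,c), (c,g), (d,c), (e,f).

7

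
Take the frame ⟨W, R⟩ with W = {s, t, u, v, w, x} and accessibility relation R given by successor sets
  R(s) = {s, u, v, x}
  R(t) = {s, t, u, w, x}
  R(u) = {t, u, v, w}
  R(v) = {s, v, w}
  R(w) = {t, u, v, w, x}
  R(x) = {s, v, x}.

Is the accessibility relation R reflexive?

Yes

Reflexive: yes — every world is R-related to itself.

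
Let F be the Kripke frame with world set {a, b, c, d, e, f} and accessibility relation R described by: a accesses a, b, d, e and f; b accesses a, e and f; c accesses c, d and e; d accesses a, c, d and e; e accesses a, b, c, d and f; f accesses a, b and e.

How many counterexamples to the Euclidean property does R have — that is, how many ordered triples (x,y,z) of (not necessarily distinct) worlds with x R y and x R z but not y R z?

Enumerating: (a,b,b), (a,b,d), (a,d,b), (a,d,f), (a,e,e), (a,f,d), (a,f,f), (b,e,e), (b,f,f), (c,e,e), (d,a,c), (d,c,a), … and 15 more.
Total: 27.

27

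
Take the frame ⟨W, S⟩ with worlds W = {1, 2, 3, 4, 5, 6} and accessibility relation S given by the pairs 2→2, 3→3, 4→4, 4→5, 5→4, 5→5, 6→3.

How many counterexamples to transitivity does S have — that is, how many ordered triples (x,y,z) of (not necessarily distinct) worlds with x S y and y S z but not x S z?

0

S is transitive; there are no such tuples.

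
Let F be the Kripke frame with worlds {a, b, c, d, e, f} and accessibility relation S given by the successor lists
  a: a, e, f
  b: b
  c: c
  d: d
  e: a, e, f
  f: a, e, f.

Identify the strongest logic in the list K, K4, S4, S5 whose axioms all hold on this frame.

Transitive (axiom 4): yes — every two-step S-path is closed by a direct edge.
Reflexive (axiom T): yes — every world is S-related to itself.
Euclidean (axiom 5): yes — any two successors of a common world are S-related.
So F validates K, K4, S4, S5. The strongest is S5.

S5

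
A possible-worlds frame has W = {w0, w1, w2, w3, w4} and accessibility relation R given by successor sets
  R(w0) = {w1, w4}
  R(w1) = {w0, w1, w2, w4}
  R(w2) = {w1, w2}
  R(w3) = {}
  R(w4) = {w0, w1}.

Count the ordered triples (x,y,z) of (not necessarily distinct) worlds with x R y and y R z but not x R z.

Enumerating: (w0,w1,w0), (w0,w1,w2), (w0,w4,w0), (w2,w1,w0), (w2,w1,w4), (w4,w0,w4), (w4,w1,w2), (w4,w1,w4).

8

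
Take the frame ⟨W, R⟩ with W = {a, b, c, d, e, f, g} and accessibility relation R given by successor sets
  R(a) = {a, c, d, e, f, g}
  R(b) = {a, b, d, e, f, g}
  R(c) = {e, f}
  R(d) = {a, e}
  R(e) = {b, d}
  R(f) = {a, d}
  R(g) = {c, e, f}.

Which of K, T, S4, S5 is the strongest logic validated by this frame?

K

Reflexive (axiom T): no — c is not related to itself.
Transitive (axiom 4): no — a R e and e R b, but not a R b.
Euclidean (axiom 5): no — a R c and a R d, but not c R d.
So F validates K; T would additionally require R to be reflexive. The strongest is K.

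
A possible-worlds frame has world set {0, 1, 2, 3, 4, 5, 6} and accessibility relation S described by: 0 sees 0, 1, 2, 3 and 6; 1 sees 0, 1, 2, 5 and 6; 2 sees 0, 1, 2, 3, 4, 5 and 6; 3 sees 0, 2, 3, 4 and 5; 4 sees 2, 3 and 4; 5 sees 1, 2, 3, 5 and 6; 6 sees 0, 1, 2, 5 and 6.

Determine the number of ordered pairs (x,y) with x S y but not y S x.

0

S is symmetric; there are no such tuples.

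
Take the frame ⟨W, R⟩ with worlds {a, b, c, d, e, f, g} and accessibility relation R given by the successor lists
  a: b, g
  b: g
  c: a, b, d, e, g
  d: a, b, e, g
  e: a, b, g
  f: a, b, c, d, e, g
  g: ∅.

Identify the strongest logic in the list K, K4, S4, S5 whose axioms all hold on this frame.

Transitive (axiom 4): yes — every two-step R-path is closed by a direct edge.
Reflexive (axiom T): no — a is not related to itself.
Euclidean (axiom 5): no — a R g and a R b, but not g R b.
So F validates K, K4; S4 would additionally require R to be reflexive. The strongest is K4.

K4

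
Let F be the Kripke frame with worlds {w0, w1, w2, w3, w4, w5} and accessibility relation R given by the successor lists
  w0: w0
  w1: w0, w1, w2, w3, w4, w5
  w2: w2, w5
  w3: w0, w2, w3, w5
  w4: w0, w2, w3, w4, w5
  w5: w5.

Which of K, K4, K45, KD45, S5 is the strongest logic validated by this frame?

K4

Transitive (axiom 4): yes — every two-step R-path is closed by a direct edge.
Euclidean (axiom 5): no — w1 R w0 and w1 R w2, but not w0 R w2.
Serial (axiom D): yes — every world has a successor (e.g. w0 R w0).
Reflexive (axiom T): yes — every world is R-related to itself.
So F validates K, K4; K45 would additionally require R to be Euclidean. The strongest is K4.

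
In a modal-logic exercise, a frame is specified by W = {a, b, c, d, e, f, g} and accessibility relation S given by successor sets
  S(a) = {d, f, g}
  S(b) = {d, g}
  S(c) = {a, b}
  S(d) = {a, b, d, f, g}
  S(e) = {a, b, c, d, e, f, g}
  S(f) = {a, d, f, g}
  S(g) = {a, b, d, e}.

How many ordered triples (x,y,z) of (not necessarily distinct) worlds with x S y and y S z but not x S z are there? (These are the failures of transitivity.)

29

Enumerating: (a,d,a), (a,d,b), (a,f,a), (a,g,a), (a,g,b), (a,g,e), (b,d,a), (b,d,b), (b,d,f), (b,g,a), (b,g,b), (b,g,e), … and 17 more.
Total: 29.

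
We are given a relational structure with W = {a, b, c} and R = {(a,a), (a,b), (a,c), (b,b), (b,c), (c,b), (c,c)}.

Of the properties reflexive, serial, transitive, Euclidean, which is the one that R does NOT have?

Reflexive: yes — every world is R-related to itself.
Serial: yes — every world has a successor (e.g. a R a).
Transitive: yes — every two-step R-path is closed by a direct edge.
Euclidean: no — a R b and a R a, but not b R a.
Only Euclidean fails.

Euclidean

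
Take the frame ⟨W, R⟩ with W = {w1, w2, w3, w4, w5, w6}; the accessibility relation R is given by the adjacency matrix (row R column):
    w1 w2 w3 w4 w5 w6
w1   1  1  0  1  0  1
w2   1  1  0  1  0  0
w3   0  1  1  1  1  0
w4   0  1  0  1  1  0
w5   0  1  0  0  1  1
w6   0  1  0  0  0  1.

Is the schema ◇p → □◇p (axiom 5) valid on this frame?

Axiom 5 corresponds to the accessibility relation being Euclidean.
Euclidean: no — w1 R w2 and w1 R w6, but not w2 R w6.

No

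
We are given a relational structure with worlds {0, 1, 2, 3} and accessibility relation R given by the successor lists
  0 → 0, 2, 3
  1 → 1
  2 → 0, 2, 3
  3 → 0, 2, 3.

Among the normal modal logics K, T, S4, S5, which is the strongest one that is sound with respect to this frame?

Reflexive (axiom T): yes — every world is R-related to itself.
Transitive (axiom 4): yes — every two-step R-path is closed by a direct edge.
Euclidean (axiom 5): yes — any two successors of a common world are R-related.
So F validates K, T, S4, S5. The strongest is S5.

S5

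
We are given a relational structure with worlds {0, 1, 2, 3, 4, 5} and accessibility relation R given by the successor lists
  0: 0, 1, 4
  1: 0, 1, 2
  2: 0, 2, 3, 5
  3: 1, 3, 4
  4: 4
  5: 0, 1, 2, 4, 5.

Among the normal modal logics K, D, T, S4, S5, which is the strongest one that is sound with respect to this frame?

T

Serial (axiom D): yes — every world has a successor (e.g. 0 R 0).
Reflexive (axiom T): yes — every world is R-related to itself.
Transitive (axiom 4): no — 0 R 1 and 1 R 2, but not 0 R 2.
Euclidean (axiom 5): no — 0 R 1 and 0 R 4, but not 1 R 4.
So F validates K, D, T; S4 would additionally require R to be transitive. The strongest is T.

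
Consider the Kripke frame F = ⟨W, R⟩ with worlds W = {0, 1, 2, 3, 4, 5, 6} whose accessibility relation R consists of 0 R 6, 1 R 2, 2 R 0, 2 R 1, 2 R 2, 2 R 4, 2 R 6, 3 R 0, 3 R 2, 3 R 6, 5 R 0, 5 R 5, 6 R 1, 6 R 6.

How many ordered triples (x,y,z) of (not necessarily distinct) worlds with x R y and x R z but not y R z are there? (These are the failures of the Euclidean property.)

Enumerating: (2,0,0), (2,0,1), (2,0,2), (2,0,4), (2,1,0), (2,1,1), (2,1,4), (2,1,6), (2,4,0), (2,4,1), (2,4,2), (2,4,4), … and 12 more.
Total: 24.

24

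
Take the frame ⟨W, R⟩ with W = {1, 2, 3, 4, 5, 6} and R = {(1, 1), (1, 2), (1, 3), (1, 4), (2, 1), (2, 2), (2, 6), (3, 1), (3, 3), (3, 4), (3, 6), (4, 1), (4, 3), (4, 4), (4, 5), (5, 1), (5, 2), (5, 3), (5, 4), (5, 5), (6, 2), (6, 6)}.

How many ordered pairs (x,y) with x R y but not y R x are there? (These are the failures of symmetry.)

4

Enumerating: (3,6), (5,1), (5,2), (5,3).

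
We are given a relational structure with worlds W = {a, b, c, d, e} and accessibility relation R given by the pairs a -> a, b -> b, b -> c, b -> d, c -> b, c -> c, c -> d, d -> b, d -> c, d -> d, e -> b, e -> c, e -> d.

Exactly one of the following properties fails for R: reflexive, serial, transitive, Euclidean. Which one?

Reflexive: no — e is not related to itself.
Serial: yes — every world has a successor (e.g. a R a).
Transitive: yes — every two-step R-path is closed by a direct edge.
Euclidean: yes — any two successors of a common world are R-related.
Only reflexive fails.

reflexive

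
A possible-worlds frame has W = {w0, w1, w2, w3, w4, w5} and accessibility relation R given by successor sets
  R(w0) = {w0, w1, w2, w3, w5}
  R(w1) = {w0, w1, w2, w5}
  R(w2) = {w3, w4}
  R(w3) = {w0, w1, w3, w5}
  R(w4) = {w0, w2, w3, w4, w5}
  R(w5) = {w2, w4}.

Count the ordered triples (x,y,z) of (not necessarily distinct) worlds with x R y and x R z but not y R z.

33

Enumerating: (w0,w1,w3), (w0,w2,w0), (w0,w2,w1), (w0,w2,w2), (w0,w2,w5), (w0,w3,w2), (w0,w5,w0), (w0,w5,w1), (w0,w5,w3), (w0,w5,w5), (w1,w2,w0), (w1,w2,w1), … and 21 more.
Total: 33.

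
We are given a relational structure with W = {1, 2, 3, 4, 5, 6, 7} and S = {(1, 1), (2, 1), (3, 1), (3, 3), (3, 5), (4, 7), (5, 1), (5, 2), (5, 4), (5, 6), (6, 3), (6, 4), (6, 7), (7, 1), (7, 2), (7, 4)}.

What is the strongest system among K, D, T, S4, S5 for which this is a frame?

D

Serial (axiom D): yes — every world has a successor (e.g. 1 S 1).
Reflexive (axiom T): no — 2 is not related to itself.
Transitive (axiom 4): no — 3 S 5 and 5 S 2, but not 3 S 2.
Euclidean (axiom 5): no — 3 S 1 and 3 S 5, but not 1 S 5.
So F validates K, D; T would additionally require S to be reflexive. The strongest is D.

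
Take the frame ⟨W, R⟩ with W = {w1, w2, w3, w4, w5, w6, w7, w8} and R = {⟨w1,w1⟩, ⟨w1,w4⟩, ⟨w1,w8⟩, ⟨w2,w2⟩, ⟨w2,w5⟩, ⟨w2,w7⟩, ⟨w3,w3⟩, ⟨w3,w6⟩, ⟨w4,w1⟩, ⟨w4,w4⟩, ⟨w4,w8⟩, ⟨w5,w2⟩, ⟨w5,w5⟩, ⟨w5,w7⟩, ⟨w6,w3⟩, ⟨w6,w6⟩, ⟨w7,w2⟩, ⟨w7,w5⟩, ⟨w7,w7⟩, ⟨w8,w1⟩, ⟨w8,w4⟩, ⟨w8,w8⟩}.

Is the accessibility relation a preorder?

Yes

Reflexive: yes — every world is R-related to itself.
Transitive: yes — every two-step R-path is closed by a direct edge.
So R is a preorder.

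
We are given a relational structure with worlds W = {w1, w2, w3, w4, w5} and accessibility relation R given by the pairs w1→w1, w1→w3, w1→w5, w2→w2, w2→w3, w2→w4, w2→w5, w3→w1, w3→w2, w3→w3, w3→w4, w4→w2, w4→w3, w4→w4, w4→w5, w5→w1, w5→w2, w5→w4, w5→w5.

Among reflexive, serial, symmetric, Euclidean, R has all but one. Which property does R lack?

Euclidean

Reflexive: yes — every world is R-related to itself.
Serial: yes — every world has a successor (e.g. w1 R w1).
Symmetric: yes — every pair in R has its reverse in R.
Euclidean: no — w1 R w3 and w1 R w5, but not w3 R w5.
Only Euclidean fails.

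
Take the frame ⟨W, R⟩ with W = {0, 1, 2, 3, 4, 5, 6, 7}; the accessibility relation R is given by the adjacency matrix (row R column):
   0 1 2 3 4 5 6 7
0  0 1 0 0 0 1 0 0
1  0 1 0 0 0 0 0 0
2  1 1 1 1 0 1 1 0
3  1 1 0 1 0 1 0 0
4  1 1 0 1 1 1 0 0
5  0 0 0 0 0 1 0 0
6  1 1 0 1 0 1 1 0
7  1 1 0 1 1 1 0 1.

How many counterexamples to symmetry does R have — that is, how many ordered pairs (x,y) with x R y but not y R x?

Enumerating: (0,1), (0,5), (2,0), (2,1), (2,3), (2,5), (2,6), (3,0), (3,1), (3,5), (4,0), (4,1), … and 11 more.
Total: 23.

23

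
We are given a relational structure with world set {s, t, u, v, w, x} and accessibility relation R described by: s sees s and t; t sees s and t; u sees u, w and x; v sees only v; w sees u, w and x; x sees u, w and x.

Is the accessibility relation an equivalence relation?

Yes

Reflexive: yes — every world is R-related to itself.
Symmetric: yes — every pair in R has its reverse in R.
Transitive: yes — every two-step R-path is closed by a direct edge.
So R is an equivalence relation.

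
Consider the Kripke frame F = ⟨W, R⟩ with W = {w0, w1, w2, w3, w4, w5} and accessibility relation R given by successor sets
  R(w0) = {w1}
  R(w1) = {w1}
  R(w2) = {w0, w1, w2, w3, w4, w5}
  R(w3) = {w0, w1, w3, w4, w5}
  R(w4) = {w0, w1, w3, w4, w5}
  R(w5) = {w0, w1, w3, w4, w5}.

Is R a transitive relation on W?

Transitive: yes — every two-step R-path is closed by a direct edge.

Yes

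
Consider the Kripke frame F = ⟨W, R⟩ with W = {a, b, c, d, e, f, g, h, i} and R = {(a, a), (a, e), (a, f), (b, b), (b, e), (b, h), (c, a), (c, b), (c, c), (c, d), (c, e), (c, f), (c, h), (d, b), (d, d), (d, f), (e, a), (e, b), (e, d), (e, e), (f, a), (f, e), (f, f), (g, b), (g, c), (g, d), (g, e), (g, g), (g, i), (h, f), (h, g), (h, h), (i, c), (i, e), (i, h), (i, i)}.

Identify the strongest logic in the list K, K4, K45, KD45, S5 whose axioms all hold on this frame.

Transitive (axiom 4): no — a R e and e R b, but not a R b.
Euclidean (axiom 5): no — a R e and a R f, but not e R f.
Serial (axiom D): yes — every world has a successor (e.g. a R a).
Reflexive (axiom T): yes — every world is R-related to itself.
So F validates K; K4 would additionally require R to be transitive. The strongest is K.

K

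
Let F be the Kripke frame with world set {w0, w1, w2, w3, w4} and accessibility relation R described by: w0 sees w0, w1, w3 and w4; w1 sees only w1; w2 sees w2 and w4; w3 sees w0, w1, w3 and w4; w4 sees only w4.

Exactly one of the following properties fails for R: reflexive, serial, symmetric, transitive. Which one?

symmetric

Reflexive: yes — every world is R-related to itself.
Serial: yes — every world has a successor (e.g. w0 R w0).
Symmetric: no — w0 R w1 but not w1 R w0.
Transitive: yes — every two-step R-path is closed by a direct edge.
Only symmetric fails.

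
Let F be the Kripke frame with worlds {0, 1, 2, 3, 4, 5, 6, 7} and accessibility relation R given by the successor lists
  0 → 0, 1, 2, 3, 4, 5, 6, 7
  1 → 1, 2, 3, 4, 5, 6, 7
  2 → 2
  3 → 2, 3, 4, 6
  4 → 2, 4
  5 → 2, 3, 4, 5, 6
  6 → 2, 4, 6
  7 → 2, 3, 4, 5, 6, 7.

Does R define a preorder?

Reflexive: yes — every world is R-related to itself.
Transitive: yes — every two-step R-path is closed by a direct edge.
So R is a preorder.

Yes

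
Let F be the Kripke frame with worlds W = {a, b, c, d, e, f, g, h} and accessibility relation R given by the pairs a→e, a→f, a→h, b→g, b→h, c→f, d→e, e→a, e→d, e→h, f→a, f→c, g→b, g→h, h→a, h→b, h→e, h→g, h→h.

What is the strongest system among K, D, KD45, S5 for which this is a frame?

D

Serial (axiom D): yes — every world has a successor (e.g. a R e).
Euclidean (axiom 5): no — a R e and a R f, but not e R f.
Transitive (axiom 4): no — a R e and e R d, but not a R d.
Reflexive (axiom T): no — a is not related to itself.
So F validates K, D; KD45 would additionally require R to be Euclidean and transitive. The strongest is D.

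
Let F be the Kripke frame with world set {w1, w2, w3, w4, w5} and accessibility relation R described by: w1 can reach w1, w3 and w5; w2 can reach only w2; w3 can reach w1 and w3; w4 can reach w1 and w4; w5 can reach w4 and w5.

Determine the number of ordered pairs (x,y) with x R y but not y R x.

Enumerating: (w1,w5), (w4,w1), (w5,w4).

3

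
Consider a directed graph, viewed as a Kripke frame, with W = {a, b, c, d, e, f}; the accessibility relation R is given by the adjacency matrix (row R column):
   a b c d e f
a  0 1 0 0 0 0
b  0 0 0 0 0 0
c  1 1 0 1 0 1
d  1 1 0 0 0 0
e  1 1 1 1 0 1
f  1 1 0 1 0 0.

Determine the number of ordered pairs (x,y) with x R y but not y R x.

Enumerating: (a,b), (c,a), (c,b), (c,d), (c,f), (d,a), (d,b), (e,a), (e,b), (e,c), (e,d), (e,f), (f,a), (f,b), (f,d).

15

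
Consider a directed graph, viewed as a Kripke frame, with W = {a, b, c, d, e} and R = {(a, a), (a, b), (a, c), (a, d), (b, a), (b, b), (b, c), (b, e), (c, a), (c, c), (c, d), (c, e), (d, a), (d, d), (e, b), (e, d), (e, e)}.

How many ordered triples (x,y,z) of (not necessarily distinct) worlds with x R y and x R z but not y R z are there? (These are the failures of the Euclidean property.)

16

Enumerating: (a,b,d), (a,c,b), (a,d,b), (a,d,c), (b,a,e), (b,c,b), (b,e,a), (b,e,c), (c,a,e), (c,d,c), (c,d,e), (c,e,a), (c,e,c), (e,b,d), (e,d,b), (e,d,e).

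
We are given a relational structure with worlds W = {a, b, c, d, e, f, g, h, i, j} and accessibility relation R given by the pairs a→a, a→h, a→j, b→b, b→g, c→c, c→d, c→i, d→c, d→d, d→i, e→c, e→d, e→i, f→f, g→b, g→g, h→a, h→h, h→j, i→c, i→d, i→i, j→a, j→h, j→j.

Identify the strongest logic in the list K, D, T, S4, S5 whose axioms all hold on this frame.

D

Serial (axiom D): yes — every world has a successor (e.g. a R a).
Reflexive (axiom T): no — e is not related to itself.
Transitive (axiom 4): yes — every two-step R-path is closed by a direct edge.
Euclidean (axiom 5): yes — any two successors of a common world are R-related.
So F validates K, D; T would additionally require R to be reflexive. The strongest is D.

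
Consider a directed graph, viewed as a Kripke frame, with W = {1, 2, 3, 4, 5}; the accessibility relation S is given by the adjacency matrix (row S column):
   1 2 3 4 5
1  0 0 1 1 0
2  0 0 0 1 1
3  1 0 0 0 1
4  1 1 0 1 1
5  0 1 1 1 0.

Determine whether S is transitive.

No

Transitive: no — 1 S 3 and 3 S 5, but not 1 S 5.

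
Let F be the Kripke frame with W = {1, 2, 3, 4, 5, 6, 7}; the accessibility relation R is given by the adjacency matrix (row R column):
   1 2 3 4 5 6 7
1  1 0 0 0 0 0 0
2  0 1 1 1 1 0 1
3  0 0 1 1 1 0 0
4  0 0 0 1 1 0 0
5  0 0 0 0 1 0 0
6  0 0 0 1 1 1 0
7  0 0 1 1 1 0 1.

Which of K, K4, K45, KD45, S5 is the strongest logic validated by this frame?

K4

Transitive (axiom 4): yes — every two-step R-path is closed by a direct edge.
Euclidean (axiom 5): no — 2 R 3 and 2 R 7, but not 3 R 7.
Serial (axiom D): yes — every world has a successor (e.g. 1 R 1).
Reflexive (axiom T): yes — every world is R-related to itself.
So F validates K, K4; K45 would additionally require R to be Euclidean. The strongest is K4.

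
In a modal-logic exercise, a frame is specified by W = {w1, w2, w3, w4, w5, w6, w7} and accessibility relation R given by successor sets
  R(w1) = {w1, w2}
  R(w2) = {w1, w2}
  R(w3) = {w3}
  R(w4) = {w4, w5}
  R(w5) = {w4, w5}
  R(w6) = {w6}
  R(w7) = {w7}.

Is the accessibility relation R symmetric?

Yes

Symmetric: yes — every pair in R has its reverse in R.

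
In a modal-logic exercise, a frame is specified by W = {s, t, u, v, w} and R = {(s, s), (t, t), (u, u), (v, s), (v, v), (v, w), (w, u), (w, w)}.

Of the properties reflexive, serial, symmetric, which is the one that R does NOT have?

Reflexive: yes — every world is R-related to itself.
Serial: yes — every world has a successor (e.g. s R s).
Symmetric: no — v R s but not s R v.
Only symmetric fails.

symmetric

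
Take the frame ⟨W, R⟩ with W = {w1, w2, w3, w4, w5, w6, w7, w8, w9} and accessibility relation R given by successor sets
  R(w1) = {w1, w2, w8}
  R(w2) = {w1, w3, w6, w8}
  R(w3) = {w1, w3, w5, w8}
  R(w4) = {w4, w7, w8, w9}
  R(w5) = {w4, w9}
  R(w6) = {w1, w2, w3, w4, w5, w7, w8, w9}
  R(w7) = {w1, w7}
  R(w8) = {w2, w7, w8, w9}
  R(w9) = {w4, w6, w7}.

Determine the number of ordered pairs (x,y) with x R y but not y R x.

19

Enumerating: (w1,w8), (w2,w3), (w3,w1), (w3,w5), (w3,w8), (w4,w7), (w4,w8), (w5,w4), (w5,w9), (w6,w1), (w6,w3), (w6,w4), … and 7 more.
Total: 19.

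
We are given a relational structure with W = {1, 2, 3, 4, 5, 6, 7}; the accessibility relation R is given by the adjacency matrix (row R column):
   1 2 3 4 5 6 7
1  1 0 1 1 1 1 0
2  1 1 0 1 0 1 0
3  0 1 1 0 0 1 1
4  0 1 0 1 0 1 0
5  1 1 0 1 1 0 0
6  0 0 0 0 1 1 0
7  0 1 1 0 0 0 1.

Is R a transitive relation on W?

No

Transitive: no — 1 R 3 and 3 R 2, but not 1 R 2.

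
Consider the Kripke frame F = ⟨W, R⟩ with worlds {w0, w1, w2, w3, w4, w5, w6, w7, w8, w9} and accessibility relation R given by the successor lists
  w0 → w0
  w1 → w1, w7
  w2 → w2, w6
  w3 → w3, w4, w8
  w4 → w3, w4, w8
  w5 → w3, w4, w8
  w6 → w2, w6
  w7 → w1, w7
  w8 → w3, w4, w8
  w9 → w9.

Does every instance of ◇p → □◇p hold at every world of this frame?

The schema 5 characterises exactly the Euclidean frames.
Euclidean: yes — any two successors of a common world are R-related.

Yes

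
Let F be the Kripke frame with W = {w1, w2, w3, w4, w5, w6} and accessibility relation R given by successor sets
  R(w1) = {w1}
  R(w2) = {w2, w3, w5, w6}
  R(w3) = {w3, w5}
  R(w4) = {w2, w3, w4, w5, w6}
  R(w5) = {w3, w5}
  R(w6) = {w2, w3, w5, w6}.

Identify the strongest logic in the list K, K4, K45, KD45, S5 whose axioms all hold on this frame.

K4

Transitive (axiom 4): yes — every two-step R-path is closed by a direct edge.
Euclidean (axiom 5): no — w2 R w3 and w2 R w6, but not w3 R w6.
Serial (axiom D): yes — every world has a successor (e.g. w1 R w1).
Reflexive (axiom T): yes — every world is R-related to itself.
So F validates K, K4; K45 would additionally require R to be Euclidean. The strongest is K4.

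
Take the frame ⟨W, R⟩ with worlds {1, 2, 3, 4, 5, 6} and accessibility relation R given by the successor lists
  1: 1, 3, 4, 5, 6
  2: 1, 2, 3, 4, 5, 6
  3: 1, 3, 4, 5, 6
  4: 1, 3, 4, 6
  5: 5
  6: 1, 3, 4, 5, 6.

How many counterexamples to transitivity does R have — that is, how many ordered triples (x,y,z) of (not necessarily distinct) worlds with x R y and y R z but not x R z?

3

Enumerating: (4,1,5), (4,3,5), (4,6,5).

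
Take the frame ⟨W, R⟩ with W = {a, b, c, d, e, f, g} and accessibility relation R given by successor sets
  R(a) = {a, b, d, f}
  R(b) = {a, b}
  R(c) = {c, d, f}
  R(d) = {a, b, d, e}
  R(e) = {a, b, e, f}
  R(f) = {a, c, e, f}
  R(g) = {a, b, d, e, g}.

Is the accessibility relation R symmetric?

Symmetric: no — c R d but not d R c.

No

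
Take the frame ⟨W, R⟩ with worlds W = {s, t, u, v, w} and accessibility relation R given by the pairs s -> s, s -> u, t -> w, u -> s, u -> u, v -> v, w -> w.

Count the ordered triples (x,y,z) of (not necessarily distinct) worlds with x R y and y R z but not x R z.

R is transitive; there are no such tuples.

0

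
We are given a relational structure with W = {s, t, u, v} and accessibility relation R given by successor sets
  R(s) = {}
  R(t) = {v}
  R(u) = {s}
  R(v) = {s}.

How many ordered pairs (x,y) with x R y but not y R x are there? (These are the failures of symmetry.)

Enumerating: (t,v), (u,s), (v,s).

3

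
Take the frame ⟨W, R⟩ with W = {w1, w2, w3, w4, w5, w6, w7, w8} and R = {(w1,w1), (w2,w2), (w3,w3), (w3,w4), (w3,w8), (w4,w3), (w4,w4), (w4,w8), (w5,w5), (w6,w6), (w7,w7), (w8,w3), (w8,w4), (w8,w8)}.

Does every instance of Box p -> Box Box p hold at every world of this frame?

Yes

By correspondence theory, 4 is valid on a frame iff R is transitive.
Transitive: yes — every two-step R-path is closed by a direct edge.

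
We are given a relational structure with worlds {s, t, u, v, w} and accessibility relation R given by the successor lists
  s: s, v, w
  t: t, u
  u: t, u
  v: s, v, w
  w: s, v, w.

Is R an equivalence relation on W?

Yes

Reflexive: yes — every world is R-related to itself.
Symmetric: yes — every pair in R has its reverse in R.
Transitive: yes — every two-step R-path is closed by a direct edge.
So R is an equivalence relation.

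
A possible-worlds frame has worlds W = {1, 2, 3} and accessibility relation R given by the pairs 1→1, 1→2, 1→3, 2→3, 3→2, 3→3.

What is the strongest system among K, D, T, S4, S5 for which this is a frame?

Serial (axiom D): yes — every world has a successor (e.g. 1 R 1).
Reflexive (axiom T): no — 2 is not related to itself.
Transitive (axiom 4): no — 2 R 3 and 3 R 2, but not 2 R 2.
Euclidean (axiom 5): no — 1 R 2 and 1 R 1, but not 2 R 1.
So F validates K, D; T would additionally require R to be reflexive. The strongest is D.

D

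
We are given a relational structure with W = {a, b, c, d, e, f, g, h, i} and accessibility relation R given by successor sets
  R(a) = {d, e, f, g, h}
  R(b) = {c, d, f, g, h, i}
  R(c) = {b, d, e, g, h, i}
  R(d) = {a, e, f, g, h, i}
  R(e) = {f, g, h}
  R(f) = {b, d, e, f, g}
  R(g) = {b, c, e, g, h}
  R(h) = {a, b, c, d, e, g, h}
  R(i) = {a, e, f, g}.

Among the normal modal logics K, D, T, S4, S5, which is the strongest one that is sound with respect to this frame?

D

Serial (axiom D): yes — every world has a successor (e.g. a R d).
Reflexive (axiom T): no — a is not related to itself.
Transitive (axiom 4): no — a R d and d R i, but not a R i.
Euclidean (axiom 5): no — a R e and a R d, but not e R d.
So F validates K, D; T would additionally require R to be reflexive. The strongest is D.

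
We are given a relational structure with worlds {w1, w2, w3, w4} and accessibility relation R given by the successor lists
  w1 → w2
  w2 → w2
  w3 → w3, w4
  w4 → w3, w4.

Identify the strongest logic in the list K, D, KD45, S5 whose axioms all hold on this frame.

KD45

Serial (axiom D): yes — every world has a successor (e.g. w1 R w2).
Euclidean (axiom 5): yes — any two successors of a common world are R-related.
Transitive (axiom 4): yes — every two-step R-path is closed by a direct edge.
Reflexive (axiom T): no — w1 is not related to itself.
So F validates K, D, KD45; S5 would additionally require R to be reflexive. The strongest is KD45.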